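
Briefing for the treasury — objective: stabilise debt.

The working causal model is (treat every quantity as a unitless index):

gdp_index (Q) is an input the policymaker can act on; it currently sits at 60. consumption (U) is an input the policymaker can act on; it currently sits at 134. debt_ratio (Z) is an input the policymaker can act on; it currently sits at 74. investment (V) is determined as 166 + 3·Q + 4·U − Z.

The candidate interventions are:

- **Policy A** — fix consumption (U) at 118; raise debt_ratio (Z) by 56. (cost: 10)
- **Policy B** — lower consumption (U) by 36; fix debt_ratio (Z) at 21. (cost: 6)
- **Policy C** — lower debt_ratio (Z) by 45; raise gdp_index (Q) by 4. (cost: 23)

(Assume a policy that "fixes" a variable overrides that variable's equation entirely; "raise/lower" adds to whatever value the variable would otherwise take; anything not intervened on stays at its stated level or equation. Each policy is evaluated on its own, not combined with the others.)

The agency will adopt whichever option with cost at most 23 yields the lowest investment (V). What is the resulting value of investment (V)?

688

Policy A (U := 118, Z + 56):
  Q = 60
  U = 118
  Z = 74 + 56 = 130
  V = 166 + 3·60 + 4·118 − 130 = 688
Policy B (U − 36, Z := 21):
  Q = 60
  U = 134 − 36 = 98
  Z = 21
  V = 166 + 3·60 + 4·98 − 21 = 717
Policy C (Z − 45, Q + 4):
  Q = 60 + 4 = 64
  U = 134
  Z = 74 − 45 = 29
  V = 166 + 3·64 + 4·134 − 29 = 865
Comparing — Policy A: V=688, Policy B: V=717, Policy C: V=865. Lowest is 688 (Policy A).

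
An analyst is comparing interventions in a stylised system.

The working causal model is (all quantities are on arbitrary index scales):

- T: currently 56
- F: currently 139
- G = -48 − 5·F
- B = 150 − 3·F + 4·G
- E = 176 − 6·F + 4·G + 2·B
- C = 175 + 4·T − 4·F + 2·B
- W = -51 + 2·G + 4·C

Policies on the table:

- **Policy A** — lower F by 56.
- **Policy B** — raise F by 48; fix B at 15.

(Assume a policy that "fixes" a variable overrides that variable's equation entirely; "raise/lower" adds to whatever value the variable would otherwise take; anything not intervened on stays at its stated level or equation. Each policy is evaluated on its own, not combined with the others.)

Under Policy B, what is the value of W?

-3293

Policy B (F + 48, B := 15):
  T = 56
  F = 139 + 48 = 187
  G = -48 − 5·187 = -983
  B = 15
  C = 175 + 4·56 − 4·187 + 2·15 = -319
  W = -51 + 2·(-983) + 4·(-319) = -3293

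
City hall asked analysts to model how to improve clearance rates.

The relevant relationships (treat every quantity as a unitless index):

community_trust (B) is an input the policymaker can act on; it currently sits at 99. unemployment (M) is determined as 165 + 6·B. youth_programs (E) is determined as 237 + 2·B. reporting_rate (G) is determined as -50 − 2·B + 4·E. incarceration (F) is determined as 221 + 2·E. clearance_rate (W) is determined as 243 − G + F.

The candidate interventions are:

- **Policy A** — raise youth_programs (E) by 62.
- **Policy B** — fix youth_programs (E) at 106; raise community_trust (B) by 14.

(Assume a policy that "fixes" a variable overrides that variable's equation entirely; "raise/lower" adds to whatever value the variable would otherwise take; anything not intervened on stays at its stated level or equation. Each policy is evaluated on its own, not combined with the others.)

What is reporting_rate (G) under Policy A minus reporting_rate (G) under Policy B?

Policy A (E + 62):
  B = 99
  E = 237 + 2·99 (+62 from intervention) = 497
  G = -50 − 2·99 + 4·497 = 1740
Policy B (E := 106, B + 14):
  B = 99 + 14 = 113
  E = 106
  G = -50 − 2·113 + 4·106 = 148
G: 1740 − 148 = 1592

1592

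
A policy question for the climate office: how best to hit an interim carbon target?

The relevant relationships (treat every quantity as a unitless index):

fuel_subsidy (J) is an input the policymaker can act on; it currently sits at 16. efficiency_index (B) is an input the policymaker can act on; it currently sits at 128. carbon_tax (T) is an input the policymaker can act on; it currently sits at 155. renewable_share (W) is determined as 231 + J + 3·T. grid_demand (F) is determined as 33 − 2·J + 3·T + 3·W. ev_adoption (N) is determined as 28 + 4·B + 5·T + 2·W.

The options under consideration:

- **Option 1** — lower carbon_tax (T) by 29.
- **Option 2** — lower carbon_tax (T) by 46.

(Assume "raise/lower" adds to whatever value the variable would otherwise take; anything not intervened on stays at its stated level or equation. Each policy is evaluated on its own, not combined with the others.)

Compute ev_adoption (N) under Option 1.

Option 1 (T − 29):
  J = 16
  B = 128
  T = 155 − 29 = 126
  W = 231 + 16 + 3·126 = 625
  N = 28 + 4·128 + 5·126 + 2·625 = 2420

2420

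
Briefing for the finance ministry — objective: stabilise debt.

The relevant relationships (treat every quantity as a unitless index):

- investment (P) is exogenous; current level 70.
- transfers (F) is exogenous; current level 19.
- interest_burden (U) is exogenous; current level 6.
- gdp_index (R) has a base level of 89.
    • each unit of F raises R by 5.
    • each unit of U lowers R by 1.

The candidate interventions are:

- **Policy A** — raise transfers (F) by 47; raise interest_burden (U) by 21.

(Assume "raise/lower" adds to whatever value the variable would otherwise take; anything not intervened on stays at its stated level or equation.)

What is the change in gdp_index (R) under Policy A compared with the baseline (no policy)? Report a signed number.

Baseline:
  F = 19
  U = 6
  R = 89 + 5·19 − 6 = 178
Policy A (F + 47, U + 21):
  F = 19 + 47 = 66
  U = 6 + 21 = 27
  R = 89 + 5·66 − 27 = 392
Change in R: 392 − 178 = 214

214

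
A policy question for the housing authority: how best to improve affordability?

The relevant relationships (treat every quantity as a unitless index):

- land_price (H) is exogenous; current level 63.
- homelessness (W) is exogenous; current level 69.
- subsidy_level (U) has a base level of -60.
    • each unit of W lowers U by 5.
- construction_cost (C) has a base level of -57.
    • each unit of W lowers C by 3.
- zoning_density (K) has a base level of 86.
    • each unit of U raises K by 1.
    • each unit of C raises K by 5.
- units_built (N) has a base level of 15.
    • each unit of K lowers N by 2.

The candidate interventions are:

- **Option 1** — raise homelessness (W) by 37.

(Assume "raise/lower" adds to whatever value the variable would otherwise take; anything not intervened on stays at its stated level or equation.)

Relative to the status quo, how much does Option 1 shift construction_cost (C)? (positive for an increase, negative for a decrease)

Baseline:
  W = 69
  C = -57 − 3·69 = -264
Option 1 (W + 37):
  W = 69 + 37 = 106
  C = -57 − 3·106 = -375
Change in C: -375 − (-264) = -111

-111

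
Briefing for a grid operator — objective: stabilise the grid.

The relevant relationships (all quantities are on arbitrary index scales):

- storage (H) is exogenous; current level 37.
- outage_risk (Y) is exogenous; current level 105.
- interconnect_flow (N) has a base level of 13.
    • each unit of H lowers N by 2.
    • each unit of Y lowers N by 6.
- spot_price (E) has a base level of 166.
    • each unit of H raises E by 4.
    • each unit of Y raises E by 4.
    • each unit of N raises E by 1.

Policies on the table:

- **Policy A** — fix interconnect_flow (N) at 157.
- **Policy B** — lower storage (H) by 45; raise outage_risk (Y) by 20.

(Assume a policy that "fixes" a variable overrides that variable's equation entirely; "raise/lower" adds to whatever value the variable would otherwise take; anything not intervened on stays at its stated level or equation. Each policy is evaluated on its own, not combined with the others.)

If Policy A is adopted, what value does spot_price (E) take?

Policy A (N := 157):
  H = 37
  Y = 105
  N = 157
  E = 166 + 4·37 + 4·105 + 157 = 891

891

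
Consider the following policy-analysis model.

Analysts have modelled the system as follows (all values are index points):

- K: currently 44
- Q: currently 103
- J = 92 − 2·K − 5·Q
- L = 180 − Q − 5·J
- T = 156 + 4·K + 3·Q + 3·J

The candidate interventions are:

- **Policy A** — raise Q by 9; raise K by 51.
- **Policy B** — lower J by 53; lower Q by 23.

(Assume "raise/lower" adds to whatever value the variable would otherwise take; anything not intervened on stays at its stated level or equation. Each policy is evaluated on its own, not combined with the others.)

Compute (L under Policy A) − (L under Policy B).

Policy A (Q + 9, K + 51):
  K = 44 + 51 = 95
  Q = 103 + 9 = 112
  J = 92 − 2·95 − 5·112 = -658
  L = 180 − 112 − 5·(-658) = 3358
Policy B (J − 53, Q − 23):
  K = 44
  Q = 103 − 23 = 80
  J = 92 − 2·44 − 5·80 (−53 from intervention) = -449
  L = 180 − 80 − 5·(-449) = 2345
L: 3358 − 2345 = 1013

1013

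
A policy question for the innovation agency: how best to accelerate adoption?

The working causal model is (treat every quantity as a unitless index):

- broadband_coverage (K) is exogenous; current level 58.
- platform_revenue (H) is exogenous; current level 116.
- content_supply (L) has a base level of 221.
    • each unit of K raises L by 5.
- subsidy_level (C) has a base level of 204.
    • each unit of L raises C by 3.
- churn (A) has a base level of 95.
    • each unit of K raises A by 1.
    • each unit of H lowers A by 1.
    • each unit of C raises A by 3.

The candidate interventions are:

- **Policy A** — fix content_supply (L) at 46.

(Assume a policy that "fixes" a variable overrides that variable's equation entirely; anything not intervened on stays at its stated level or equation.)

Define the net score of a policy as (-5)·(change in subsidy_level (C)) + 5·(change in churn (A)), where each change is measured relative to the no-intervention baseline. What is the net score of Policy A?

Baseline:
  K = 58
  H = 116
  L = 221 + 5·58 = 511
  C = 204 + 3·511 = 1737
  A = 95 + 58 − 116 + 3·1737 = 5248
Policy A (L := 46):
  K = 58
  H = 116
  L = 46
  C = 204 + 3·46 = 342
  A = 95 + 58 − 116 + 3·342 = 1063
ΔC = 342 − 1737 = -1395; ΔA = 1063 − 5248 = -4185
Score = (-5)·(-1395) + 5·(-4185) = -13950

-13950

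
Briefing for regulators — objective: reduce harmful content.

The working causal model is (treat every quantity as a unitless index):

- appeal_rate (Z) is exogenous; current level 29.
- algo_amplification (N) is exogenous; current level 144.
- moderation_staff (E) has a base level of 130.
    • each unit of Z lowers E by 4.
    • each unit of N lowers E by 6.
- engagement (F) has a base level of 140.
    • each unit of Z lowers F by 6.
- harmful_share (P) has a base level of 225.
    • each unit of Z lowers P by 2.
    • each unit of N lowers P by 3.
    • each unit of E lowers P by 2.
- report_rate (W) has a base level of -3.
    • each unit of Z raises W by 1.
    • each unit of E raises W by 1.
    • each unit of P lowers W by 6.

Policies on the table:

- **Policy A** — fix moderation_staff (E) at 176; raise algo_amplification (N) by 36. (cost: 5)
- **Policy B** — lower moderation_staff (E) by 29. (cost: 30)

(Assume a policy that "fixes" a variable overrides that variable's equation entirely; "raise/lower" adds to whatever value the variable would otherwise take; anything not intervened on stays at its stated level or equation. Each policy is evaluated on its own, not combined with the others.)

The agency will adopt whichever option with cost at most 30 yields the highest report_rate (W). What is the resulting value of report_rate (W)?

4552

Policy A (E := 176, N + 36):
  Z = 29
  N = 144 + 36 = 180
  E = 176
  P = 225 − 2·29 − 3·180 − 2·176 = -725
  W = -3 + 29 + 176 − 6·(-725) = 4552
Policy B (E − 29):
  Z = 29
  N = 144
  E = 130 − 4·29 − 6·144 (−29 from intervention) = -879
  P = 225 − 2·29 − 3·144 − 2·(-879) = 1493
  W = -3 + 29 + (-879) − 6·1493 = -9811
Comparing — Policy A: W=4552, Policy B: W=-9811. Highest is 4552 (Policy A).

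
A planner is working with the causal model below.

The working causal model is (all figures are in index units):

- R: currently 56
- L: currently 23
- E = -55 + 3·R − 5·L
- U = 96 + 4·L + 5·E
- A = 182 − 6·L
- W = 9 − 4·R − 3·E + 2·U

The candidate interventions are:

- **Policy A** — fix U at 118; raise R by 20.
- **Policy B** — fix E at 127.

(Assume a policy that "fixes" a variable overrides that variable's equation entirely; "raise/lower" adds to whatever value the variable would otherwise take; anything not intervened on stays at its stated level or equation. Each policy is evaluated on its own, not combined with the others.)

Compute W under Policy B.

Policy B (E := 127):
  R = 56
  L = 23
  E = 127
  U = 96 + 4·23 + 5·127 = 823
  W = 9 − 4·56 − 3·127 + 2·823 = 1050

1050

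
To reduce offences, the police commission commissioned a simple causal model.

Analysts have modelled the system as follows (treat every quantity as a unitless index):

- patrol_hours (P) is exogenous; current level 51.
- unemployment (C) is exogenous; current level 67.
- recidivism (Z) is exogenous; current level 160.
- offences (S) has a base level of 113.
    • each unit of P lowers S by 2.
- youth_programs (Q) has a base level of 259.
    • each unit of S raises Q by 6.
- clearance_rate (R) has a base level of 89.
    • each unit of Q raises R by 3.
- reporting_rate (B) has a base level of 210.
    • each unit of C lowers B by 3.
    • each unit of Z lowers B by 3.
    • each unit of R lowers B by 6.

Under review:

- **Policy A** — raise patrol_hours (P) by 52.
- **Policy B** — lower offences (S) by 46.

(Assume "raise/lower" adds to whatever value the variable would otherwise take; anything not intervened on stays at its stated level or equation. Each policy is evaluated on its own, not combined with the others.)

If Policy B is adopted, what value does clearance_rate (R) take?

Policy B (S − 46):
  P = 51
  S = 113 − 2·51 (−46 from intervention) = -35
  Q = 259 + 6·(-35) = 49
  R = 89 + 3·49 = 236

236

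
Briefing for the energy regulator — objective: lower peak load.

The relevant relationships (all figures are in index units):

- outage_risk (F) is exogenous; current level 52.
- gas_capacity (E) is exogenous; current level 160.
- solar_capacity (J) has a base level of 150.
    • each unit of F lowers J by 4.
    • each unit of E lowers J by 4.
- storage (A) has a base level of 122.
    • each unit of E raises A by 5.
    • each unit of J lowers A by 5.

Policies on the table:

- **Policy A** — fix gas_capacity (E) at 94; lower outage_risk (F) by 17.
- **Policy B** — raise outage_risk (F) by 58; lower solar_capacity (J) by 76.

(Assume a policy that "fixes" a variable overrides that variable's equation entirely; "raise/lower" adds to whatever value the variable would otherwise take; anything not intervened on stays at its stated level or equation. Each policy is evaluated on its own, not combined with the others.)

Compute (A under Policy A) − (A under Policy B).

-3530

Policy A (E := 94, F − 17):
  F = 52 − 17 = 35
  E = 94
  J = 150 − 4·35 − 4·94 = -366
  A = 122 + 5·94 − 5·(-366) = 2422
Policy B (F + 58, J − 76):
  F = 52 + 58 = 110
  E = 160
  J = 150 − 4·110 − 4·160 (−76 from intervention) = -1006
  A = 122 + 5·160 − 5·(-1006) = 5952
A: 2422 − 5952 = -3530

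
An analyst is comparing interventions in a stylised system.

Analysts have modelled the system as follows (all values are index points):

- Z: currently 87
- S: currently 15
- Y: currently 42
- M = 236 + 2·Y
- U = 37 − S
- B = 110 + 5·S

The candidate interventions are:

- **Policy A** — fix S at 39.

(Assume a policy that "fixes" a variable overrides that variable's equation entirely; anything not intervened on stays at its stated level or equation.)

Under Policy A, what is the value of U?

-2

Policy A (S := 39):
  S = 39
  U = 37 − 39 = -2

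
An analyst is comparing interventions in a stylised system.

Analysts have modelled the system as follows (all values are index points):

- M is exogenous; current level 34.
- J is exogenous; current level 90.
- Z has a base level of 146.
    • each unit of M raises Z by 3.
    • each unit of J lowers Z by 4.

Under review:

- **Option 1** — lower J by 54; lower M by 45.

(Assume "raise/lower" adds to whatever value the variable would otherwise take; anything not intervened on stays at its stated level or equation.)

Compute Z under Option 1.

Option 1 (J − 54, M − 45):
  M = 34 − 45 = -11
  J = 90 − 54 = 36
  Z = 146 + 3·(-11) − 4·36 = -31

-31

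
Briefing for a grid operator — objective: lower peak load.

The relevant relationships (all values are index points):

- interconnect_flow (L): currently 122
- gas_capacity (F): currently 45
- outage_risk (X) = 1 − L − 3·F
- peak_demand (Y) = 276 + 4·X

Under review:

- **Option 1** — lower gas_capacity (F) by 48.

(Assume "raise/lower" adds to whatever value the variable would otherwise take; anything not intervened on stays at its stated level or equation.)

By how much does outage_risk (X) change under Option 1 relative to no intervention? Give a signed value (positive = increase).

Baseline:
  L = 122
  F = 45
  X = 1 − 122 − 3·45 = -256
Option 1 (F − 48):
  L = 122
  F = 45 − 48 = -3
  X = 1 − 122 − 3·(-3) = -112
Change in X: -112 − (-256) = 144

144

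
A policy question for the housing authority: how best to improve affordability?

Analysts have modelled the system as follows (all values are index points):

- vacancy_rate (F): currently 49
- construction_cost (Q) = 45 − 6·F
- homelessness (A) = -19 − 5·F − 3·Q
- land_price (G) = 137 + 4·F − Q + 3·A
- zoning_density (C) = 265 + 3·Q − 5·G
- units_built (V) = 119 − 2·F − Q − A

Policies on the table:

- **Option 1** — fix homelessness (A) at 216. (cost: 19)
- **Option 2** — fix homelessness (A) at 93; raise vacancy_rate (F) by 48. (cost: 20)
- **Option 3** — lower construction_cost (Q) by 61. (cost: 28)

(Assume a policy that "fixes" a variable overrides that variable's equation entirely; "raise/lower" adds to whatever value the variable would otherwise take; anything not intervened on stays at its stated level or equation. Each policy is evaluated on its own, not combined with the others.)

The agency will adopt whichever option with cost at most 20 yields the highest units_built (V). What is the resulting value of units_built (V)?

Option 1 (A := 216):
  F = 49
  Q = 45 − 6·49 = -249
  A = 216
  V = 119 − 2·49 − (-249) − 216 = 54
Option 2 (A := 93, F + 48):
  F = 49 + 48 = 97
  Q = 45 − 6·97 = -537
  A = 93
  V = 119 − 2·97 − (-537) − 93 = 369
Comparing — Option 1: V=54, Option 2: V=369. Highest is 369 (Option 2).

369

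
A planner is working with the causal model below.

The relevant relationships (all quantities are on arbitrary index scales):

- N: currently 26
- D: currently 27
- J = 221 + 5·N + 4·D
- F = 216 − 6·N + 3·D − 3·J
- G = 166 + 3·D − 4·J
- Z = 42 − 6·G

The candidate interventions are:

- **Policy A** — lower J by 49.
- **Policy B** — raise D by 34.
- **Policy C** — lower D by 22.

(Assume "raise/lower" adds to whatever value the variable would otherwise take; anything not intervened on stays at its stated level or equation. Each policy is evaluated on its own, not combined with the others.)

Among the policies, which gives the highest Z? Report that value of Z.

12228

Policy A (J − 49):
  N = 26
  D = 27
  J = 221 + 5·26 + 4·27 (−49 from intervention) = 410
  G = 166 + 3·27 − 4·410 = -1393
  Z = 42 − 6·(-1393) = 8400
Policy B (D + 34):
  N = 26
  D = 27 + 34 = 61
  J = 221 + 5·26 + 4·61 = 595
  G = 166 + 3·61 − 4·595 = -2031
  Z = 42 − 6·(-2031) = 12228
Policy C (D − 22):
  N = 26
  D = 27 − 22 = 5
  J = 221 + 5·26 + 4·5 = 371
  G = 166 + 3·5 − 4·371 = -1303
  Z = 42 − 6·(-1303) = 7860
Comparing — Policy A: Z=8400, Policy B: Z=12228, Policy C: Z=7860. Highest is 12228 (Policy B).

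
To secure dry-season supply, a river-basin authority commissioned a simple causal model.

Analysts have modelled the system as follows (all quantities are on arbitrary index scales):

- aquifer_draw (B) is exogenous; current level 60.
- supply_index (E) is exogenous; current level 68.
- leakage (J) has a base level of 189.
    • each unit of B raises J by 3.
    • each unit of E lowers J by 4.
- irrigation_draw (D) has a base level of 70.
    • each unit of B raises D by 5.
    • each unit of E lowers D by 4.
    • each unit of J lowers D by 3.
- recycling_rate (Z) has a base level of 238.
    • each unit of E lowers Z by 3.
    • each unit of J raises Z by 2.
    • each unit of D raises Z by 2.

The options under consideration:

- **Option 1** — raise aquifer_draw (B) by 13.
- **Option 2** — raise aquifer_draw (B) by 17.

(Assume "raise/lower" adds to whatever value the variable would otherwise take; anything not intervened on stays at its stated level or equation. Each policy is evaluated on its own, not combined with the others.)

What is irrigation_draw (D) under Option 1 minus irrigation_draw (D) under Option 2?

Option 1 (B + 13):
  B = 60 + 13 = 73
  E = 68
  J = 189 + 3·73 − 4·68 = 136
  D = 70 + 5·73 − 4·68 − 3·136 = -245
Option 2 (B + 17):
  B = 60 + 17 = 77
  E = 68
  J = 189 + 3·77 − 4·68 = 148
  D = 70 + 5·77 − 4·68 − 3·148 = -261
D: -245 − (-261) = 16

16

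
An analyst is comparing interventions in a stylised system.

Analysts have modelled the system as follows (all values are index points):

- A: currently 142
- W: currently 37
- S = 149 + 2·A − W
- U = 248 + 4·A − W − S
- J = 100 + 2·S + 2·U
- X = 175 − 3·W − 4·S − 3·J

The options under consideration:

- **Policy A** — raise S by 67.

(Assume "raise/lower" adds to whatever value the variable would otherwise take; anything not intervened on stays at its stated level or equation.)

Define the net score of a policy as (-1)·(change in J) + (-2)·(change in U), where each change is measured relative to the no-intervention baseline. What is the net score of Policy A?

134

Baseline:
  A = 142
  W = 37
  S = 149 + 2·142 − 37 = 396
  U = 248 + 4·142 − 37 − 396 = 383
  J = 100 + 2·396 + 2·383 = 1658
Policy A (S + 67):
  A = 142
  W = 37
  S = 149 + 2·142 − 37 (+67 from intervention) = 463
  U = 248 + 4·142 − 37 − 463 = 316
  J = 100 + 2·463 + 2·316 = 1658
ΔJ = 1658 − 1658 = 0; ΔU = 316 − 383 = -67
Score = (-1)·0 + (-2)·(-67) = 134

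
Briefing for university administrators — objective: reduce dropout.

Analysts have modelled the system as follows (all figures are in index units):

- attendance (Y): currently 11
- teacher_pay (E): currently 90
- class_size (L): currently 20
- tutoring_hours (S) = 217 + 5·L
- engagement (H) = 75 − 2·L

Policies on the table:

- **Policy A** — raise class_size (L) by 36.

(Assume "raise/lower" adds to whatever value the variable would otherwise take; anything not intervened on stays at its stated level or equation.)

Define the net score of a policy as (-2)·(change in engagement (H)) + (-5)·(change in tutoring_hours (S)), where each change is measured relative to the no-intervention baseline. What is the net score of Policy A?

-756

Baseline:
  L = 20
  S = 217 + 5·20 = 317
  H = 75 − 2·20 = 35
Policy A (L + 36):
  L = 20 + 36 = 56
  S = 217 + 5·56 = 497
  H = 75 − 2·56 = -37
ΔH = -37 − 35 = -72; ΔS = 497 − 317 = 180
Score = (-2)·(-72) + (-5)·180 = -756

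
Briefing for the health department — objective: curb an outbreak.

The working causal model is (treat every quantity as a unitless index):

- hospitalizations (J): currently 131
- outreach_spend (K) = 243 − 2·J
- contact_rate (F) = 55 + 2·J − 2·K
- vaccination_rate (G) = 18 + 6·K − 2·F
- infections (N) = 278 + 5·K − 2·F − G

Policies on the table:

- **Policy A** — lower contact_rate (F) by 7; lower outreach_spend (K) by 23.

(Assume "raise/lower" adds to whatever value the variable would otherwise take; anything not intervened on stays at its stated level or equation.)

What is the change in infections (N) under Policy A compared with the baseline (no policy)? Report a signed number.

Baseline:
  J = 131
  K = 243 − 2·131 = -19
  F = 55 + 2·131 − 2·(-19) = 355
  G = 18 + 6·(-19) − 2·355 = -806
  N = 278 + 5·(-19) − 2·355 − (-806) = 279
Policy A (F − 7, K − 23):
  J = 131
  K = 243 − 2·131 (−23 from intervention) = -42
  F = 55 + 2·131 − 2·(-42) (−7 from intervention) = 394
  G = 18 + 6·(-42) − 2·394 = -1022
  N = 278 + 5·(-42) − 2·394 − (-1022) = 302
Change in N: 302 − 279 = 23

23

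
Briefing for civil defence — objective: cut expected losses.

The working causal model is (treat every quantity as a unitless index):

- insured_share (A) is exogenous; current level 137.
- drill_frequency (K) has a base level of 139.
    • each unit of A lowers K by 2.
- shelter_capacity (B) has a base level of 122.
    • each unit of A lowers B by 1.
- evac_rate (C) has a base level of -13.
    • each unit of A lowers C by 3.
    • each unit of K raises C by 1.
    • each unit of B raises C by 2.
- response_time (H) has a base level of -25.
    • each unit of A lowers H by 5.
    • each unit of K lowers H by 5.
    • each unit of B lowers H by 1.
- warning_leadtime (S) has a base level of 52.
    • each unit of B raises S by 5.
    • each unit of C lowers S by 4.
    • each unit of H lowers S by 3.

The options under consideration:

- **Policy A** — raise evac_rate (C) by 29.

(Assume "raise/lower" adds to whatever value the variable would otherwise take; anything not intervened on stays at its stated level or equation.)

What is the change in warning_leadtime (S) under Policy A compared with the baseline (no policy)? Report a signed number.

-116

Baseline:
  A = 137
  K = 139 − 2·137 = -135
  B = 122 − 137 = -15
  C = -13 − 3·137 + (-135) + 2·(-15) = -589
  H = -25 − 5·137 − 5·(-135) − (-15) = -20
  S = 52 + 5·(-15) − 4·(-589) − 3·(-20) = 2393
Policy A (C + 29):
  A = 137
  K = 139 − 2·137 = -135
  B = 122 − 137 = -15
  C = -13 − 3·137 + (-135) + 2·(-15) (+29 from intervention) = -560
  H = -25 − 5·137 − 5·(-135) − (-15) = -20
  S = 52 + 5·(-15) − 4·(-560) − 3·(-20) = 2277
Change in S: 2277 − 2393 = -116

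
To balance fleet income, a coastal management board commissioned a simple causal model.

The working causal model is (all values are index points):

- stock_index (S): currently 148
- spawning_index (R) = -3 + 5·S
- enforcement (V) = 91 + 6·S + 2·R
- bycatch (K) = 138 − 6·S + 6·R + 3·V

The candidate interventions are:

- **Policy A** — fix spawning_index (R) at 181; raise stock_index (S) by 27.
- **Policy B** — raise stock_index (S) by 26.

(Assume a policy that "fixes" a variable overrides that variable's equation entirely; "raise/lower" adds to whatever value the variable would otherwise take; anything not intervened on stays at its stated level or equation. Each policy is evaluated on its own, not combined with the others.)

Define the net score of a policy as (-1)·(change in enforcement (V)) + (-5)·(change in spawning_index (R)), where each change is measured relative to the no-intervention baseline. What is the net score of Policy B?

-1066

Baseline:
  S = 148
  R = -3 + 5·148 = 737
  V = 91 + 6·148 + 2·737 = 2453
Policy B (S + 26):
  S = 148 + 26 = 174
  R = -3 + 5·174 = 867
  V = 91 + 6·174 + 2·867 = 2869
ΔV = 2869 − 2453 = 416; ΔR = 867 − 737 = 130
Score = (-1)·416 + (-5)·130 = -1066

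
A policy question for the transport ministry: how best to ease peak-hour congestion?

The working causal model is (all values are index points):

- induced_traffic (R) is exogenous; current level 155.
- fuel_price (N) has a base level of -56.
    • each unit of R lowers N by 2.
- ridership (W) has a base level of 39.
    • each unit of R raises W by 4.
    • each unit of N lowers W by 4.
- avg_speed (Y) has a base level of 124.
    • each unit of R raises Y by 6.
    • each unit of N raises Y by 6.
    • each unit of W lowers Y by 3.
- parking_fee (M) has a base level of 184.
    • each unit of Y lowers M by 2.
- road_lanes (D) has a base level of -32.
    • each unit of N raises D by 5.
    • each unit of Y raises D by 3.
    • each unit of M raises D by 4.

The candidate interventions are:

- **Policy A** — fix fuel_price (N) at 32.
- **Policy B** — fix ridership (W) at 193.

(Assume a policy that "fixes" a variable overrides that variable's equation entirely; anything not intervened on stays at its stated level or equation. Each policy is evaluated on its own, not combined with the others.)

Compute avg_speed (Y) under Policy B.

-1721

Policy B (W := 193):
  R = 155
  N = -56 − 2·155 = -366
  W = 193
  Y = 124 + 6·155 + 6·(-366) − 3·193 = -1721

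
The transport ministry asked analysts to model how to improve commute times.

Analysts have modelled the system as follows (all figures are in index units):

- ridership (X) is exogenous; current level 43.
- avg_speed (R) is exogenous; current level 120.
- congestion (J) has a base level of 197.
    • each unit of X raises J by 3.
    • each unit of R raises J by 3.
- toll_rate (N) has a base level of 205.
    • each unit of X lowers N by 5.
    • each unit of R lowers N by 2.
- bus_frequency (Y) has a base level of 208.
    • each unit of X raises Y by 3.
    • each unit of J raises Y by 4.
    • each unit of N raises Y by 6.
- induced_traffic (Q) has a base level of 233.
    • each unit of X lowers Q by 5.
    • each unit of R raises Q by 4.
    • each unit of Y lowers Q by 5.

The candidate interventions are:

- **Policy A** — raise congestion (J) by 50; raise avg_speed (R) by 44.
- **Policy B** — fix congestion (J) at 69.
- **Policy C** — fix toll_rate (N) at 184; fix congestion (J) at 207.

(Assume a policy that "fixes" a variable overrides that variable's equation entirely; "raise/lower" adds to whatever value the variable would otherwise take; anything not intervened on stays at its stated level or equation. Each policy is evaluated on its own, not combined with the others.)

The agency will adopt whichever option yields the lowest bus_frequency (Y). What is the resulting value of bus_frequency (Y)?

Policy A (J + 50, R + 44):
  X = 43
  R = 120 + 44 = 164
  J = 197 + 3·43 + 3·164 (+50 from intervention) = 868
  N = 205 − 5·43 − 2·164 = -338
  Y = 208 + 3·43 + 4·868 + 6·(-338) = 1781
Policy B (J := 69):
  X = 43
  R = 120
  J = 69
  N = 205 − 5·43 − 2·120 = -250
  Y = 208 + 3·43 + 4·69 + 6·(-250) = -887
Policy C (N := 184, J := 207):
  X = 43
  R = 120
  J = 207
  N = 184
  Y = 208 + 3·43 + 4·207 + 6·184 = 2269
Comparing — Policy A: Y=1781, Policy B: Y=-887, Policy C: Y=2269. Lowest is -887 (Policy B).

-887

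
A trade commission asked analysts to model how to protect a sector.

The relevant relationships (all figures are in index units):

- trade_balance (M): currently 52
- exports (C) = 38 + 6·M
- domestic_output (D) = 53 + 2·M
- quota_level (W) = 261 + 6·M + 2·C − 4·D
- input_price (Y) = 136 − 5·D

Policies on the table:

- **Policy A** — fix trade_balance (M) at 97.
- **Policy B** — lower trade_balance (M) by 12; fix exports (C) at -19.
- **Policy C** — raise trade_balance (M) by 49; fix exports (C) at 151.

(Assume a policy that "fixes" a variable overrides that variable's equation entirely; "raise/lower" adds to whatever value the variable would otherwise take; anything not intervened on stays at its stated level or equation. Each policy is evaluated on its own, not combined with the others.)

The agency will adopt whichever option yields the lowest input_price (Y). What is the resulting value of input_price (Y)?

Policy A (M := 97):
  M = 97
  D = 53 + 2·97 = 247
  Y = 136 − 5·247 = -1099
Policy B (M − 12, C := -19):
  M = 52 − 12 = 40
  D = 53 + 2·40 = 133
  Y = 136 − 5·133 = -529
Policy C (M + 49, C := 151):
  M = 52 + 49 = 101
  D = 53 + 2·101 = 255
  Y = 136 − 5·255 = -1139
Comparing — Policy A: Y=-1099, Policy B: Y=-529, Policy C: Y=-1139. Lowest is -1139 (Policy C).

-1139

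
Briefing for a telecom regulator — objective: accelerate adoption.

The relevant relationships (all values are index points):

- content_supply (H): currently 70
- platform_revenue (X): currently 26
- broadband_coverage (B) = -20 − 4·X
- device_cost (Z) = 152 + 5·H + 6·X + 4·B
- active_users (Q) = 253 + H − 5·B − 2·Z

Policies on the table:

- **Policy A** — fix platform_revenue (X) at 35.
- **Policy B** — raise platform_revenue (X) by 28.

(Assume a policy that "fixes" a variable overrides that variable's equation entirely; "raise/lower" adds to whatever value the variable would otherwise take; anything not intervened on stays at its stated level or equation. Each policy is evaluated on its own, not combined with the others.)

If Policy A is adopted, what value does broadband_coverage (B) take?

Policy A (X := 35):
  X = 35
  B = -20 − 4·35 = -160

-160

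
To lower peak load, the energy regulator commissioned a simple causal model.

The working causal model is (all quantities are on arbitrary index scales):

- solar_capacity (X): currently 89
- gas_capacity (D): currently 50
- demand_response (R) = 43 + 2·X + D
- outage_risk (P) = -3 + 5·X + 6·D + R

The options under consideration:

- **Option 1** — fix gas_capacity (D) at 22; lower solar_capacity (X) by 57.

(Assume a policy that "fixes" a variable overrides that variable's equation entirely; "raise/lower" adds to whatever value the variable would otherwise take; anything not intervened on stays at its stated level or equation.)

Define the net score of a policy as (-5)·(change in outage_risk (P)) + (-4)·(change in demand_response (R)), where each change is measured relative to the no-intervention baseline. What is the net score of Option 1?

3543

Baseline:
  X = 89
  D = 50
  R = 43 + 2·89 + 50 = 271
  P = -3 + 5·89 + 6·50 + 271 = 1013
Option 1 (D := 22, X − 57):
  X = 89 − 57 = 32
  D = 22
  R = 43 + 2·32 + 22 = 129
  P = -3 + 5·32 + 6·22 + 129 = 418
ΔP = 418 − 1013 = -595; ΔR = 129 − 271 = -142
Score = (-5)·(-595) + (-4)·(-142) = 3543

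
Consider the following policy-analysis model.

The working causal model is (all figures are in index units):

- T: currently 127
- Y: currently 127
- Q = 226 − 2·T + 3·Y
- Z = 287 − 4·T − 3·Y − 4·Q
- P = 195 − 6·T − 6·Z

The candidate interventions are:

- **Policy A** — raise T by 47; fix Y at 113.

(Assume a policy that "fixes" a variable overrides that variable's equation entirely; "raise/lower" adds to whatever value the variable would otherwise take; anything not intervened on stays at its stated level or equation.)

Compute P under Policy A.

8847

Policy A (T + 47, Y := 113):
  T = 127 + 47 = 174
  Y = 113
  Q = 226 − 2·174 + 3·113 = 217
  Z = 287 − 4·174 − 3·113 − 4·217 = -1616
  P = 195 − 6·174 − 6·(-1616) = 8847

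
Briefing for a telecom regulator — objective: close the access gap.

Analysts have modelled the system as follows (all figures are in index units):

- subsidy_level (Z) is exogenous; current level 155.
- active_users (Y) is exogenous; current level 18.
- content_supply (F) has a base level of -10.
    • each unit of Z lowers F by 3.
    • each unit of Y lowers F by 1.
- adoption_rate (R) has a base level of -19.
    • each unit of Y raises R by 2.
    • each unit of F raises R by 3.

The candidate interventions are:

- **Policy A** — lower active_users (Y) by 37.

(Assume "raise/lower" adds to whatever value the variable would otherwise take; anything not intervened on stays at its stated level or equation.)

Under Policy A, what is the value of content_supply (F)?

Policy A (Y − 37):
  Z = 155
  Y = 18 − 37 = -19
  F = -10 − 3·155 − (-19) = -456

-456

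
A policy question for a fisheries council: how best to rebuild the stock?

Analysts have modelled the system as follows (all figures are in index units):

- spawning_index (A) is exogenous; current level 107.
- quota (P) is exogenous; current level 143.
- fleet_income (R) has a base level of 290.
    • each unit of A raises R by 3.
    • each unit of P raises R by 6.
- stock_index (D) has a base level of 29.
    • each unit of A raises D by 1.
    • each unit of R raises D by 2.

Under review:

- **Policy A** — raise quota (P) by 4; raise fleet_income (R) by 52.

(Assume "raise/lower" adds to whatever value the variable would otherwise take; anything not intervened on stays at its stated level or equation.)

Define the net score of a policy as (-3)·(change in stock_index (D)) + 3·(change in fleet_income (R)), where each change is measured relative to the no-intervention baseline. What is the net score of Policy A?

-228

Baseline:
  A = 107
  P = 143
  R = 290 + 3·107 + 6·143 = 1469
  D = 29 + 107 + 2·1469 = 3074
Policy A (P + 4, R + 52):
  A = 107
  P = 143 + 4 = 147
  R = 290 + 3·107 + 6·147 (+52 from intervention) = 1545
  D = 29 + 107 + 2·1545 = 3226
ΔD = 3226 − 3074 = 152; ΔR = 1545 − 1469 = 76
Score = (-3)·152 + 3·76 = -228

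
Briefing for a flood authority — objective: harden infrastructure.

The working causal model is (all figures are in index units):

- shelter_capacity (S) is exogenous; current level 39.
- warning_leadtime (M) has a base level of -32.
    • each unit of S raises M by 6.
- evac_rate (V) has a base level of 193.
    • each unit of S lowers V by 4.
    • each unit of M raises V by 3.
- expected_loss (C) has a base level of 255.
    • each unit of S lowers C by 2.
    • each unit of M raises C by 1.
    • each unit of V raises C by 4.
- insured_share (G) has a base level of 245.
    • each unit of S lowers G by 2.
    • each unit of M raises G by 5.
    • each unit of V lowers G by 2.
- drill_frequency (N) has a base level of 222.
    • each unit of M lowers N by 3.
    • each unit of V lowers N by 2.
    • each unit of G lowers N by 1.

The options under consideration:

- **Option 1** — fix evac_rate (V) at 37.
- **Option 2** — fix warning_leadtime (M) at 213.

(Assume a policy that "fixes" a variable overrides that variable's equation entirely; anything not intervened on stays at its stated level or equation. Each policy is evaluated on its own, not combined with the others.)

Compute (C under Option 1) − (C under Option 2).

-2567

Option 1 (V := 37):
  S = 39
  M = -32 + 6·39 = 202
  V = 37
  C = 255 − 2·39 + 202 + 4·37 = 527
Option 2 (M := 213):
  S = 39
  M = 213
  V = 193 − 4·39 + 3·213 = 676
  C = 255 − 2·39 + 213 + 4·676 = 3094
C: 527 − 3094 = -2567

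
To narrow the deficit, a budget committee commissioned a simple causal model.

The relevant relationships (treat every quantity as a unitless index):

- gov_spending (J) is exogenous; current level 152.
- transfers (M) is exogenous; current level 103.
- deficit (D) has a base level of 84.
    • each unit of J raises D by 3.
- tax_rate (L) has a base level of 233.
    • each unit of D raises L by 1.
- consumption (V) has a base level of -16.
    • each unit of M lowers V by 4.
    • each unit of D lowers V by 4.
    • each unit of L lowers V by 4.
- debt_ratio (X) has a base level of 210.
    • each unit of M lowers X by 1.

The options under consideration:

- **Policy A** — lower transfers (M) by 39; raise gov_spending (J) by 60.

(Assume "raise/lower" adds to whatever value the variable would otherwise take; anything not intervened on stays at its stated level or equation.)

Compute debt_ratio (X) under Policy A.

146

Policy A (M − 39, J + 60):
  M = 103 − 39 = 64
  X = 210 − 64 = 146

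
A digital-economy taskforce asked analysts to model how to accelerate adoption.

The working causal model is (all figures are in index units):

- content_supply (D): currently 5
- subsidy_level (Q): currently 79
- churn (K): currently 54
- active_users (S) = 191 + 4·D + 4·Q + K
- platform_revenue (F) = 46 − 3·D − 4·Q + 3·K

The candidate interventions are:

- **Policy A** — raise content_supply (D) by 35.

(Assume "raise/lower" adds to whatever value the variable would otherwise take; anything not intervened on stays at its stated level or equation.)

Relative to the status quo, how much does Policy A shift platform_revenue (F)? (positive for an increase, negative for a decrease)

Baseline:
  D = 5
  Q = 79
  K = 54
  F = 46 − 3·5 − 4·79 + 3·54 = -123
Policy A (D + 35):
  D = 5 + 35 = 40
  Q = 79
  K = 54
  F = 46 − 3·40 − 4·79 + 3·54 = -228
Change in F: -228 − (-123) = -105

-105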